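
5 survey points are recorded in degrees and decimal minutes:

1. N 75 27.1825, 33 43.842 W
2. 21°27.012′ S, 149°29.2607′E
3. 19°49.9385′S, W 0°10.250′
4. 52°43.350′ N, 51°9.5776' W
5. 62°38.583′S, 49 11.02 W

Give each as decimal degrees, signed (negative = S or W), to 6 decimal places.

Point 1:
  Latitude: 75 + 27.1825/60 = 75.4530417
  N → positive
  Longitude: 43.842′ = 0.730700°; total 33.7307000
  W → negative
Point 2:
  Latitude: 27.012′ = 0.450200°; total 21.4502000
  S → negative
  Lon: 149 + 29.2607/60 = 149.4876783
  E → positive
Point 3:
  φ: 19 + 49.9385/60 = 19.8323083
  S ⇒ negate
  Longitude: 10.25′ = 0.170833°; total 0.1708333
  W ⇒ negate
Point 4:
  φ: 52 + 43.35/60 = 52.7225000
  N ⇒ keep positive
  Longitude: 51 + 9.5776/60 = 51.1596267
  W ⇒ negate
Point 5:
  Latitude: 62 + 38.583/60 = 62.6430500
  S ⇒ negate
  Longitude: 11.02′ = 0.183667°; total 49.1836667
  hemisphere W, so the sign is −

1. 75.453042, -33.730700
2. -21.450200, 149.487678
3. -19.832308, -0.170833
4. 52.722500, -51.159627
5. -62.643050, -49.183667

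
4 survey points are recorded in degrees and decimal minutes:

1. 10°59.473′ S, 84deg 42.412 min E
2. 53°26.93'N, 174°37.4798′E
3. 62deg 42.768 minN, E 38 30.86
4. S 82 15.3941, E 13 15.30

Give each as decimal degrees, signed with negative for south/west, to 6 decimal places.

1. -10.991217, 84.706867
2. 53.448833, 174.624663
3. 62.712800, 38.514333
4. -82.256568, 13.255000

Point 1:
  φ: 10 + 59.473/60 = 10.9912167
  S ⇒ negate
  Lon: 84 + 42.412/60 = 84.7068667
  E ⇒ keep positive
Point 2:
  φ: 53 + 26.93/60 = 53.4488333
  N → positive
  Lon: 37.4798′ = 0.624663°; total 174.6246633
  E → positive
Point 3:
  Lat: 62 + 42.768/60 = 62.7128000
  N → positive
  λ: 38 + 30.86/60 = 38.5143333
  E ⇒ keep positive
Point 4:
  φ: 15.3941′ = 0.256568°; total 82.2565683
  hemisphere S, so the sign is −
  λ: 15.3′ = 0.255000°; total 13.2550000
  E ⇒ keep positive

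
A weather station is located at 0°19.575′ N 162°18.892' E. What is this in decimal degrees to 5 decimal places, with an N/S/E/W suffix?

Latitude: 19.575′ = 0.326250°; total 0.326250
Lon: 162 + 18.892/60 = 162.314867

0.32625° N, 162.31487° E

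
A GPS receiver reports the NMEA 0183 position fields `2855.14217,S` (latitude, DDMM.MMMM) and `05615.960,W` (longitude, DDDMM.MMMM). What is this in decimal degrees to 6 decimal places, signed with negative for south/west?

Lat: split at 2 digits → 28° and 55.14217′; 28 + 55.14217/60 = 28.9190362
S → negative
Lon: degrees = first 3 digits = 56, minutes = 15.96; 56 + 15.96/60 = 56.2660000
hemisphere W, so the sign is −

-28.919036, -56.266000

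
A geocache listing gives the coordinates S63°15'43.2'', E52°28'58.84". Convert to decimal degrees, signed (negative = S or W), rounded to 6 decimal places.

-63.262000, 52.483011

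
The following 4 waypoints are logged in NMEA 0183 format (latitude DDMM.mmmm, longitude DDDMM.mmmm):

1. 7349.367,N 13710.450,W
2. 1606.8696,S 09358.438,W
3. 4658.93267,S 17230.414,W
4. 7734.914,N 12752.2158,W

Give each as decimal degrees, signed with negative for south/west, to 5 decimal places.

Point 1:
  Lat: degrees = first 2 digits = 73, minutes = 49.367; 73 + 49.367/60 = 73.822783
  N ⇒ keep positive
  Lon: split at 3 digits → 137° and 10.45′; 137 + 10.45/60 = 137.174167
  W → negative
Point 2:
  Latitude: split at 2 digits → 16° and 6.8696′; 16 + 6.8696/60 = 16.114493
  S → negative
  λ: degrees = first 3 digits = 93, minutes = 58.438; 93 + 58.438/60 = 93.973967
  W → negative
Point 3:
  φ: split at 2 digits → 46° and 58.93267′; 46 + 58.93267/60 = 46.982211
  S → negative
  Longitude: degrees = first 3 digits = 172, minutes = 30.414; 172 + 30.414/60 = 172.506900
  hemisphere W, so the sign is −
Point 4:
  φ: split at 2 digits → 77° and 34.914′; 77 + 34.914/60 = 77.581900
  N ⇒ keep positive
  Longitude: split at 3 digits → 127° and 52.2158′; 127 + 52.2158/60 = 127.870263
  W → negative

1. 73.82278, -137.17417
2. -16.11449, -93.97397
3. -46.98221, -172.50690
4. 77.58190, -127.87026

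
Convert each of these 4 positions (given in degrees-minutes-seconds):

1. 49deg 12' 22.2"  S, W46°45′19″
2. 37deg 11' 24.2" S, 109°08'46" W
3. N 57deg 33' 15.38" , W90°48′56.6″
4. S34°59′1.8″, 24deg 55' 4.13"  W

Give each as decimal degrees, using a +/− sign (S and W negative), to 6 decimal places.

1. -49.206167, -46.755278
2. -37.190056, -109.146111
3. 57.554272, -90.815722
4. -34.983833, -24.917814

Point 1:
  Latitude: 49° + 12/60 + 22.2/3600 = 49 + 0.200000 + 0.006167 = 49.2061667
  S → negative
  Longitude: 46 + 45/60 + 19/3600 = 46.7552778
  hemisphere W, so the sign is −
Point 2:
  φ: 11′ + 24.2″ = 11.40333′; 37 + 11.40333/60 = 37.1900556
  hemisphere S, so the sign is −
  λ: 109 + 8/60 + 46/3600 = 109.1461111
  hemisphere W, so the sign is −
Point 3:
  Lat: 57° + 33/60 + 15.38/3600 = 57 + 0.550000 + 0.004272 = 57.5542722
  N → positive
  λ: 90 + 48/60 + 56.6/3600 = 90.8157222
  W ⇒ negate
Point 4:
  Lat: 34° + 59/60 + 1.8/3600 = 34 + 0.983333 + 0.000500 = 34.9838333
  S ⇒ negate
  Lon: 24° + 55/60 + 4.13/3600 = 24 + 0.916667 + 0.001147 = 24.9178139
  hemisphere W, so the sign is −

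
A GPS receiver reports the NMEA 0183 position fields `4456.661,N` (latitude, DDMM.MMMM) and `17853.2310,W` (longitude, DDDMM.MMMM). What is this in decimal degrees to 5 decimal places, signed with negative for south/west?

44.94435, -178.88718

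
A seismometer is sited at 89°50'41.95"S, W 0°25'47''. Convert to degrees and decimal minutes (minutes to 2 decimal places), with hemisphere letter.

Latitude: seconds/60 = 0.69917; minutes = 50 + 0.69917 = 50.6992
λ: 25 + 47/60 = 25.7833′

89° 50.70′ S, 0° 25.78′ W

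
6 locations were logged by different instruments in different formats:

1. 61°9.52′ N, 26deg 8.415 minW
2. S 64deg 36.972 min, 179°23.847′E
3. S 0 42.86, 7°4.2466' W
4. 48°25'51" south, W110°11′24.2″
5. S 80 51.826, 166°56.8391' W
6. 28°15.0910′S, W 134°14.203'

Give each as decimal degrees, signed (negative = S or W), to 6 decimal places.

Point 1:
  φ: 61 + 9.52/60 = 61.1586667
  N → positive
  Lon: 8.415′ = 0.140250°; total 26.1402500
  W ⇒ negate
Point 2:
  Latitude: 36.972′ = 0.616200°; total 64.6162000
  hemisphere S, so the sign is −
  λ: 23.847′ = 0.397450°; total 179.3974500
  E ⇒ keep positive
Point 3:
  φ: 42.86′ = 0.714333°; total 0.7143333
  S ⇒ negate
  Longitude: 4.2466′ = 0.070777°; total 7.0707767
  hemisphere W, so the sign is −
Point 4:
  φ: 25′ + 51″ = 25.85000′; 48 + 25.85000/60 = 48.4308333
  hemisphere S, so the sign is −
  Lon: 110° + 11/60 + 24.2/3600 = 110 + 0.183333 + 0.006722 = 110.1900556
  W → negative
Point 5:
  Lat: 51.826′ = 0.863767°; total 80.8637667
  S ⇒ negate
  Longitude: 56.8391′ = 0.947318°; total 166.9473183
  W ⇒ negate
Point 6:
  Lat: 15.091′ = 0.251517°; total 28.2515167
  S ⇒ negate
  Lon: 134 + 14.203/60 = 134.2367167
  hemisphere W, so the sign is −

1. 61.158667, -26.140250
2. -64.616200, 179.397450
3. -0.714333, -7.070777
4. -48.430833, -110.190056
5. -80.863767, -166.947318
6. -28.251517, -134.236717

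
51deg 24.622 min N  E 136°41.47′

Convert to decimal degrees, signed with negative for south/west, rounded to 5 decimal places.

Latitude: 24.622′ = 0.410367°; total 51.410367
N → positive
Lon: 136 + 41.47/60 = 136.691167
E → positive

51.41037, 136.69117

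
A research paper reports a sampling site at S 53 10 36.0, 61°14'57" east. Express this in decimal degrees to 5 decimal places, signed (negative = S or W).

φ: 10′ + 36″ = 10.60000′; 53 + 10.60000/60 = 53.176667
S → negative
λ: 14′ + 57″ = 14.95000′; 61 + 14.95000/60 = 61.249167
E → positive

-53.17667, 61.24917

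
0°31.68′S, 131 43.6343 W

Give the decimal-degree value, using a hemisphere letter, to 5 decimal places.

0.52800° S, 131.72724° W

Latitude: 0 + 31.68/60 = 0.528000
Lon: 131 + 43.6343/60 = 131.727238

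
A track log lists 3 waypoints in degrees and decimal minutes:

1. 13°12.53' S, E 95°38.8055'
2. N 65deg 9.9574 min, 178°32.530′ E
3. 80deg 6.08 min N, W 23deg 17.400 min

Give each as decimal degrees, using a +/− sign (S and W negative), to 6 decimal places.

Point 1:
  Lat: 13 + 12.53/60 = 13.2088333
  hemisphere S, so the sign is −
  λ: 95 + 38.8055/60 = 95.6467583
  E ⇒ keep positive
Point 2:
  Latitude: 65 + 9.9574/60 = 65.1659567
  N → positive
  Lon: 32.53′ = 0.542167°; total 178.5421667
  E ⇒ keep positive
Point 3:
  Lat: 80 + 6.08/60 = 80.1013333
  N → positive
  Longitude: 17.4′ = 0.290000°; total 23.2900000
  hemisphere W, so the sign is −

1. -13.208833, 95.646758
2. 65.165957, 178.542167
3. 80.101333, -23.290000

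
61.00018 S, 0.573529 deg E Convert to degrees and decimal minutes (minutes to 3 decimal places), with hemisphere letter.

φ: 61° + 0.000180 × 60 = 61° 0.01080′
Longitude: minutes = (0.573529 − 0) × 60 = 34.41174

61° 0.011′ S, 0° 34.412′ E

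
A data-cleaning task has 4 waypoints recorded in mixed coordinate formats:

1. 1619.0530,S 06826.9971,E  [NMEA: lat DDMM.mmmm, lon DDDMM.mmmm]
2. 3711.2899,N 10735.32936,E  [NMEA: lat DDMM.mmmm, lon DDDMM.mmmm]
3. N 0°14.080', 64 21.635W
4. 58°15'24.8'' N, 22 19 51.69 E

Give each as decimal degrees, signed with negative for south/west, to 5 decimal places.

Point 1:
  Lat: degrees = first 2 digits = 16, minutes = 19.053; 16 + 19.053/60 = 16.317550
  S → negative
  λ: degrees = first 3 digits = 68, minutes = 26.9971; 68 + 26.9971/60 = 68.449952
  E → positive
Point 2:
  φ: degrees = first 2 digits = 37, minutes = 11.2899; 37 + 11.2899/60 = 37.188165
  N → positive
  λ: split at 3 digits → 107° and 35.32936′; 107 + 35.32936/60 = 107.588823
  E ⇒ keep positive
Point 3:
  Latitude: 14.08′ = 0.234667°; total 0.234667
  N ⇒ keep positive
  Longitude: 64 + 21.635/60 = 64.360583
  W → negative
Point 4:
  Latitude: 58° + 15/60 + 24.8/3600 = 58 + 0.250000 + 0.006889 = 58.256889
  N → positive
  Longitude: 19′ + 51.69″ = 19.86150′; 22 + 19.86150/60 = 22.331025
  E ⇒ keep positive

1. -16.31755, 68.44995
2. 37.18817, 107.58882
3. 0.23467, -64.36058
4. 58.25689, 22.33103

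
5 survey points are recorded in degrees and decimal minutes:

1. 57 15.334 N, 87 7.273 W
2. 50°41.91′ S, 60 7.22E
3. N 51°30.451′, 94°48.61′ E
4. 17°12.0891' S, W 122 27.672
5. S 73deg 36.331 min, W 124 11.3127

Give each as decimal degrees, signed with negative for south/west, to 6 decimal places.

Point 1:
  Latitude: 57 + 15.334/60 = 57.2555667
  N → positive
  λ: 87 + 7.273/60 = 87.1212167
  W ⇒ negate
Point 2:
  φ: 50 + 41.91/60 = 50.6985000
  hemisphere S, so the sign is −
  Lon: 60 + 7.22/60 = 60.1203333
  E → positive
Point 3:
  φ: 51 + 30.451/60 = 51.5075167
  N ⇒ keep positive
  Longitude: 94 + 48.61/60 = 94.8101667
  E ⇒ keep positive
Point 4:
  Lat: 12.0891′ = 0.201485°; total 17.2014850
  hemisphere S, so the sign is −
  λ: 27.672′ = 0.461200°; total 122.4612000
  W → negative
Point 5:
  φ: 73 + 36.331/60 = 73.6055167
  S ⇒ negate
  Longitude: 11.3127′ = 0.188545°; total 124.1885450
  W ⇒ negate

1. 57.255567, -87.121217
2. -50.698500, 60.120333
3. 51.507517, 94.810167
4. -17.201485, -122.461200
5. -73.605517, -124.188545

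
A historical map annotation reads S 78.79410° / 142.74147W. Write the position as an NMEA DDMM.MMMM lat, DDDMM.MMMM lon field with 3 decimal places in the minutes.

7847.646,S / 14244.488,W

Latitude: minutes = (78.794100 − 78) × 60 = 47.64600
λ: 142° + 0.741470 × 60 = 142° 44.48820′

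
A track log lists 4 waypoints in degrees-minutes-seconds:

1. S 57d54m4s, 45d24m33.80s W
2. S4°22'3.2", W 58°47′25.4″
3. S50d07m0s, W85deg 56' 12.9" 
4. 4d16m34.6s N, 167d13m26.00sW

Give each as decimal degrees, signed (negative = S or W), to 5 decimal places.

Point 1:
  Latitude: 54′ + 4″ = 54.06667′; 57 + 54.06667/60 = 57.901111
  hemisphere S, so the sign is −
  Lon: 45° + 24/60 + 33.8/3600 = 45 + 0.400000 + 0.009389 = 45.409389
  hemisphere W, so the sign is −
Point 2:
  Lat: 22′ + 3.2″ = 22.05333′; 4 + 22.05333/60 = 4.367556
  S → negative
  Longitude: 58 + 47/60 + 25.4/3600 = 58.790389
  W → negative
Point 3:
  Lat: 50 + 7/60 + 0/3600 = 50.116667
  hemisphere S, so the sign is −
  λ: 85° + 56/60 + 12.9/3600 = 85 + 0.933333 + 0.003583 = 85.936917
  hemisphere W, so the sign is −
Point 4:
  Latitude: 16′ + 34.6″ = 16.57667′; 4 + 16.57667/60 = 4.276278
  N → positive
  Lon: 167° + 13/60 + 26/3600 = 167 + 0.216667 + 0.007222 = 167.223889
  W ⇒ negate

1. -57.90111, -45.40939
2. -4.36756, -58.79039
3. -50.11667, -85.93692
4. 4.27628, -167.22389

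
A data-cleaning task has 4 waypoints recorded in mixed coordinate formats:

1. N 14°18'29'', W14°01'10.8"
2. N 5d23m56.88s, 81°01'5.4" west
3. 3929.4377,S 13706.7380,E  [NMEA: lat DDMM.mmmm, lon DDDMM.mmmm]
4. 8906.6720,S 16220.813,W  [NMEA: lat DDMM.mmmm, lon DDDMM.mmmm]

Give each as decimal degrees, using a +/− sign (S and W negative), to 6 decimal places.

Point 1:
  Latitude: 14° + 18/60 + 29/3600 = 14 + 0.300000 + 0.008056 = 14.3080556
  N ⇒ keep positive
  Lon: 14 + 1/60 + 10.8/3600 = 14.0196667
  hemisphere W, so the sign is −
Point 2:
  Lat: 23′ + 56.88″ = 23.94800′; 5 + 23.94800/60 = 5.3991333
  N → positive
  λ: 81° + 1/60 + 5.4/3600 = 81 + 0.016667 + 0.001500 = 81.0181667
  hemisphere W, so the sign is −
Point 3:
  φ: split at 2 digits → 39° and 29.4377′; 39 + 29.4377/60 = 39.4906283
  hemisphere S, so the sign is −
  Longitude: split at 3 digits → 137° and 6.738′; 137 + 6.738/60 = 137.1123000
  E → positive
Point 4:
  φ: degrees = first 2 digits = 89, minutes = 6.672; 89 + 6.672/60 = 89.1112000
  S ⇒ negate
  Lon: degrees = first 3 digits = 162, minutes = 20.813; 162 + 20.813/60 = 162.3468833
  W ⇒ negate

1. 14.308056, -14.019667
2. 5.399133, -81.018167
3. -39.490628, 137.112300
4. -89.111200, -162.346883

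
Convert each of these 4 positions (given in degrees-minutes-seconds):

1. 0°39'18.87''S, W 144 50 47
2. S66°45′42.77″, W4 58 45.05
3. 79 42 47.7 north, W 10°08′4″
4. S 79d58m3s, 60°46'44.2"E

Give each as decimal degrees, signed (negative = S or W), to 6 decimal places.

1. -0.655242, -144.846389
2. -66.761881, -4.979181
3. 79.713250, -10.134444
4. -79.967500, 60.778944

Point 1:
  φ: 39′ + 18.87″ = 39.31450′; 0 + 39.31450/60 = 0.6552417
  S ⇒ negate
  Longitude: 144° + 50/60 + 47/3600 = 144 + 0.833333 + 0.013056 = 144.8463889
  W → negative
Point 2:
  Lat: 45′ + 42.77″ = 45.71283′; 66 + 45.71283/60 = 66.7618806
  S ⇒ negate
  Lon: 58′ + 45.05″ = 58.75083′; 4 + 58.75083/60 = 4.9791806
  W → negative
Point 3:
  Lat: 79° + 42/60 + 47.7/3600 = 79 + 0.700000 + 0.013250 = 79.7132500
  N → positive
  λ: 10° + 8/60 + 4/3600 = 10 + 0.133333 + 0.001111 = 10.1344444
  W ⇒ negate
Point 4:
  Latitude: 79° + 58/60 + 3/3600 = 79 + 0.966667 + 0.000833 = 79.9675000
  hemisphere S, so the sign is −
  Longitude: 60 + 46/60 + 44.2/3600 = 60.7789444
  E → positive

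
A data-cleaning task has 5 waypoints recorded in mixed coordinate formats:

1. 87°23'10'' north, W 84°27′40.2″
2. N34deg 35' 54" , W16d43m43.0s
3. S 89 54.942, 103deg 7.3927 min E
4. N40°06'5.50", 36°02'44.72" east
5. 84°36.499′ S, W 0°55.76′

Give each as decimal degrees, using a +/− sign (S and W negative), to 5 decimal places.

1. 87.38611, -84.46117
2. 34.59833, -16.72861
3. -89.91570, 103.12321
4. 40.10153, 36.04576
5. -84.60832, -0.92933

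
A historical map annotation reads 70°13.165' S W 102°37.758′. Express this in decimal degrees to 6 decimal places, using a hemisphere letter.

70.219417° S, 102.629300° W

Latitude: 70 + 13.165/60 = 70.2194167
Longitude: 102 + 37.758/60 = 102.6293000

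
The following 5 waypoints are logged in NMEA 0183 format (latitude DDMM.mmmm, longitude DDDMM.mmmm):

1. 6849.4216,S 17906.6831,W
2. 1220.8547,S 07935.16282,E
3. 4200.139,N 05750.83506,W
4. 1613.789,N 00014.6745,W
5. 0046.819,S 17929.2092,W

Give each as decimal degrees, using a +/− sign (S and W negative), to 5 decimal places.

Point 1:
  Lat: degrees = first 2 digits = 68, minutes = 49.4216; 68 + 49.4216/60 = 68.823693
  hemisphere S, so the sign is −
  Longitude: degrees = first 3 digits = 179, minutes = 6.6831; 179 + 6.6831/60 = 179.111385
  hemisphere W, so the sign is −
Point 2:
  Latitude: degrees = first 2 digits = 12, minutes = 20.8547; 12 + 20.8547/60 = 12.347578
  S ⇒ negate
  Lon: split at 3 digits → 079° and 35.16282′; 79 + 35.16282/60 = 79.586047
  E → positive
Point 3:
  φ: split at 2 digits → 42° and 0.139′; 42 + 0.139/60 = 42.002317
  N → positive
  Longitude: split at 3 digits → 057° and 50.83506′; 57 + 50.83506/60 = 57.847251
  hemisphere W, so the sign is −
Point 4:
  φ: degrees = first 2 digits = 16, minutes = 13.789; 16 + 13.789/60 = 16.229817
  N → positive
  Longitude: split at 3 digits → 000° and 14.6745′; 0 + 14.6745/60 = 0.244575
  W → negative
Point 5:
  Latitude: split at 2 digits → 00° and 46.819′; 0 + 46.819/60 = 0.780317
  S ⇒ negate
  λ: degrees = first 3 digits = 179, minutes = 29.2092; 179 + 29.2092/60 = 179.486820
  hemisphere W, so the sign is −

1. -68.82369, -179.11139
2. -12.34758, 79.58605
3. 42.00232, -57.84725
4. 16.22982, -0.24458
5. -0.78032, -179.48682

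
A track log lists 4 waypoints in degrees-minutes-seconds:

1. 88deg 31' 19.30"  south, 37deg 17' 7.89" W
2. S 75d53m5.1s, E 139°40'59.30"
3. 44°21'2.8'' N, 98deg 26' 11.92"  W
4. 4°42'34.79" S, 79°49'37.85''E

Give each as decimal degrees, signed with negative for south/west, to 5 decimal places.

1. -88.52203, -37.28553
2. -75.88475, 139.68314
3. 44.35078, -98.43664
4. -4.70966, 79.82718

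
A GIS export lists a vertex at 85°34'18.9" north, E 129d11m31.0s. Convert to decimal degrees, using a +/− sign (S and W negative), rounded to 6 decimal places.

85.571917, 129.191944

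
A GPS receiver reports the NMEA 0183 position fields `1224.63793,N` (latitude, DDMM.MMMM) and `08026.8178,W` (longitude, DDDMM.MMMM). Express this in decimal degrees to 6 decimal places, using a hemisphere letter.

12.410632° N, 80.446963° W

Lat: split at 2 digits → 12° and 24.63793′; 12 + 24.63793/60 = 12.4106322
Longitude: degrees = first 3 digits = 80, minutes = 26.8178; 80 + 26.8178/60 = 80.4469633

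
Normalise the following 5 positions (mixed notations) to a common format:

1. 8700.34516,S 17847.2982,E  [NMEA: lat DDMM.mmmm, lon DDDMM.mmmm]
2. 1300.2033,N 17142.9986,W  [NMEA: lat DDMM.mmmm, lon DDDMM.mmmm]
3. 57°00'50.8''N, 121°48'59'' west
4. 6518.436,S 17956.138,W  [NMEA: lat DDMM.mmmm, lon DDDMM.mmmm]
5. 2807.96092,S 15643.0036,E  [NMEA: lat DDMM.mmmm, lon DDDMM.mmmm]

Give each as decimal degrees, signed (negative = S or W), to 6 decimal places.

Point 1:
  Lat: split at 2 digits → 87° and 0.34516′; 87 + 0.34516/60 = 87.0057527
  S → negative
  Longitude: split at 3 digits → 178° and 47.2982′; 178 + 47.2982/60 = 178.7883033
  E ⇒ keep positive
Point 2:
  Latitude: degrees = first 2 digits = 13, minutes = 0.2033; 13 + 0.2033/60 = 13.0033883
  N ⇒ keep positive
  Longitude: split at 3 digits → 171° and 42.9986′; 171 + 42.9986/60 = 171.7166433
  W → negative
Point 3:
  φ: 57° + 0/60 + 50.8/3600 = 57 + 0.000000 + 0.014111 = 57.0141111
  N → positive
  Longitude: 121 + 48/60 + 59/3600 = 121.8163889
  hemisphere W, so the sign is −
Point 4:
  Lat: split at 2 digits → 65° and 18.436′; 65 + 18.436/60 = 65.3072667
  S ⇒ negate
  λ: split at 3 digits → 179° and 56.138′; 179 + 56.138/60 = 179.9356333
  W → negative
Point 5:
  φ: degrees = first 2 digits = 28, minutes = 7.96092; 28 + 7.96092/60 = 28.1326820
  S ⇒ negate
  Lon: split at 3 digits → 156° and 43.0036′; 156 + 43.0036/60 = 156.7167267
  E ⇒ keep positive

1. -87.005753, 178.788303
2. 13.003388, -171.716643
3. 57.014111, -121.816389
4. -65.307267, -179.935633
5. -28.132682, 156.716727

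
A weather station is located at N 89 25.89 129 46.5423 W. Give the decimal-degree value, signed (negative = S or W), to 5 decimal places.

89.43150, -129.77571

φ: 89 + 25.89/60 = 89.431500
N ⇒ keep positive
Lon: 46.5423′ = 0.775705°; total 129.775705
W ⇒ negate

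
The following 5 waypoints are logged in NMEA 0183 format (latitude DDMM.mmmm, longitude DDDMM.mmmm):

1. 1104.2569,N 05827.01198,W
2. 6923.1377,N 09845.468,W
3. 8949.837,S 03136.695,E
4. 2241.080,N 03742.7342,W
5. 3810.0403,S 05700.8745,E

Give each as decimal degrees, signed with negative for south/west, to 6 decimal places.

Point 1:
  Latitude: degrees = first 2 digits = 11, minutes = 4.2569; 11 + 4.2569/60 = 11.0709483
  N ⇒ keep positive
  Lon: split at 3 digits → 058° and 27.01198′; 58 + 27.01198/60 = 58.4501997
  hemisphere W, so the sign is −
Point 2:
  Lat: degrees = first 2 digits = 69, minutes = 23.1377; 69 + 23.1377/60 = 69.3856283
  N ⇒ keep positive
  λ: degrees = first 3 digits = 98, minutes = 45.468; 98 + 45.468/60 = 98.7578000
  W → negative
Point 3:
  φ: degrees = first 2 digits = 89, minutes = 49.837; 89 + 49.837/60 = 89.8306167
  S ⇒ negate
  λ: split at 3 digits → 031° and 36.695′; 31 + 36.695/60 = 31.6115833
  E → positive
Point 4:
  Lat: split at 2 digits → 22° and 41.08′; 22 + 41.08/60 = 22.6846667
  N → positive
  λ: split at 3 digits → 037° and 42.7342′; 37 + 42.7342/60 = 37.7122367
  W → negative
Point 5:
  φ: degrees = first 2 digits = 38, minutes = 10.0403; 38 + 10.0403/60 = 38.1673383
  hemisphere S, so the sign is −
  λ: degrees = first 3 digits = 57, minutes = 0.8745; 57 + 0.8745/60 = 57.0145750
  E ⇒ keep positive

1. 11.070948, -58.450200
2. 69.385628, -98.757800
3. -89.830617, 31.611583
4. 22.684667, -37.712237
5. -38.167338, 57.014575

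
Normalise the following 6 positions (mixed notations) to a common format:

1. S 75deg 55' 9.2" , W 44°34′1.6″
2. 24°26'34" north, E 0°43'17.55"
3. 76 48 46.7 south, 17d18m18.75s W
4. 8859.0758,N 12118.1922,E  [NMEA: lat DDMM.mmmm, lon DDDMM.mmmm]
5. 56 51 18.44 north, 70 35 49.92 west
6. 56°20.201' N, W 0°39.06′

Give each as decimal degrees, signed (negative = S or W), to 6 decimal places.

1. -75.919222, -44.567111
2. 24.442778, 0.721542
3. -76.812972, -17.305208
4. 88.984597, 121.303203
5. 56.855122, -70.597200
6. 56.336683, -0.651000

Point 1:
  Lat: 75° + 55/60 + 9.2/3600 = 75 + 0.916667 + 0.002556 = 75.9192222
  S ⇒ negate
  λ: 44 + 34/60 + 1.6/3600 = 44.5671111
  W → negative
Point 2:
  Lat: 24 + 26/60 + 34/3600 = 24.4427778
  N ⇒ keep positive
  Longitude: 0° + 43/60 + 17.55/3600 = 0 + 0.716667 + 0.004875 = 0.7215417
  E → positive
Point 3:
  Latitude: 76 + 48/60 + 46.7/3600 = 76.8129722
  S → negative
  Lon: 17 + 18/60 + 18.75/3600 = 17.3052083
  hemisphere W, so the sign is −
Point 4:
  Latitude: split at 2 digits → 88° and 59.0758′; 88 + 59.0758/60 = 88.9845967
  N ⇒ keep positive
  λ: split at 3 digits → 121° and 18.1922′; 121 + 18.1922/60 = 121.3032033
  E ⇒ keep positive
Point 5:
  Lat: 51′ + 18.44″ = 51.30733′; 56 + 51.30733/60 = 56.8551222
  N ⇒ keep positive
  Lon: 35′ + 49.92″ = 35.83200′; 70 + 35.83200/60 = 70.5972000
  hemisphere W, so the sign is −
Point 6:
  Lat: 56 + 20.201/60 = 56.3366833
  N → positive
  Lon: 39.06′ = 0.651000°; total 0.6510000
  hemisphere W, so the sign is −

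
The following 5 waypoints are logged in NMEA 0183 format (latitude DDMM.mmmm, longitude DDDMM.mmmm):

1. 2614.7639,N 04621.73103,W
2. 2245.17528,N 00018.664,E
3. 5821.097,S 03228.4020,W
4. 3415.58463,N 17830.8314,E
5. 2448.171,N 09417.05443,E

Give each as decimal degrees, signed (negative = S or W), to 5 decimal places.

Point 1:
  Latitude: split at 2 digits → 26° and 14.7639′; 26 + 14.7639/60 = 26.246065
  N ⇒ keep positive
  Lon: split at 3 digits → 046° and 21.73103′; 46 + 21.73103/60 = 46.362184
  hemisphere W, so the sign is −
Point 2:
  Latitude: split at 2 digits → 22° and 45.17528′; 22 + 45.17528/60 = 22.752921
  N → positive
  Lon: split at 3 digits → 000° and 18.664′; 0 + 18.664/60 = 0.311067
  E → positive
Point 3:
  Latitude: split at 2 digits → 58° and 21.097′; 58 + 21.097/60 = 58.351617
  hemisphere S, so the sign is −
  Longitude: degrees = first 3 digits = 32, minutes = 28.402; 32 + 28.402/60 = 32.473367
  W ⇒ negate
Point 4:
  Lat: split at 2 digits → 34° and 15.58463′; 34 + 15.58463/60 = 34.259744
  N ⇒ keep positive
  λ: split at 3 digits → 178° and 30.8314′; 178 + 30.8314/60 = 178.513857
  E ⇒ keep positive
Point 5:
  Lat: degrees = first 2 digits = 24, minutes = 48.171; 24 + 48.171/60 = 24.802850
  N → positive
  λ: split at 3 digits → 094° and 17.05443′; 94 + 17.05443/60 = 94.284241
  E → positive

1. 26.24607, -46.36218
2. 22.75292, 0.31107
3. -58.35162, -32.47337
4. 34.25974, 178.51386
5. 24.80285, 94.28424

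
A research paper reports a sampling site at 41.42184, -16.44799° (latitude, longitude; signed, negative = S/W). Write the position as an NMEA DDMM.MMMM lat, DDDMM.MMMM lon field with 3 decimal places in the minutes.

4125.310,N / 01626.879,W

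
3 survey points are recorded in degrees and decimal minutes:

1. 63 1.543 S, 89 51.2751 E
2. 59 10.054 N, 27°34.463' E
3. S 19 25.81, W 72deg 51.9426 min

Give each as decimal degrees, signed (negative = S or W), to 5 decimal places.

Point 1:
  φ: 63 + 1.543/60 = 63.025717
  S ⇒ negate
  Longitude: 89 + 51.2751/60 = 89.854585
  E ⇒ keep positive
Point 2:
  Lat: 59 + 10.054/60 = 59.167567
  N → positive
  Longitude: 27 + 34.463/60 = 27.574383
  E → positive
Point 3:
  Latitude: 19 + 25.81/60 = 19.430167
  S ⇒ negate
  λ: 72 + 51.9426/60 = 72.865710
  hemisphere W, so the sign is −

1. -63.02572, 89.85459
2. 59.16757, 27.57438
3. -19.43017, -72.86571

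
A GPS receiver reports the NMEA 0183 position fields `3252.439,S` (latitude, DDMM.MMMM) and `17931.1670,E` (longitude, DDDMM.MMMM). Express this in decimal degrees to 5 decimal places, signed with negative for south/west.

-32.87398, 179.51945

φ: degrees = first 2 digits = 32, minutes = 52.439; 32 + 52.439/60 = 32.873983
hemisphere S, so the sign is −
Longitude: split at 3 digits → 179° and 31.167′; 179 + 31.167/60 = 179.519450
E ⇒ keep positive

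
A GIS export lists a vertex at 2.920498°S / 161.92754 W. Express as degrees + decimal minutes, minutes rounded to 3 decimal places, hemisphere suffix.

2° 55.230′ S, 161° 55.652′ W

Latitude: 2° + 0.920498 × 60 = 2° 55.22988′
λ: minutes = (161.927540 − 161) × 60 = 55.65240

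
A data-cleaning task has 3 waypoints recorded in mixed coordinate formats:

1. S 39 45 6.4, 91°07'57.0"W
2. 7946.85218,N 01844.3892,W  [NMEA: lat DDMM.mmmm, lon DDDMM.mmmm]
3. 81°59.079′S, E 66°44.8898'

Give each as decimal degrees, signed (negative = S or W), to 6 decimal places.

1. -39.751778, -91.132500
2. 79.780870, -18.739820
3. -81.984650, 66.748163

Point 1:
  Latitude: 45′ + 6.4″ = 45.10667′; 39 + 45.10667/60 = 39.7517778
  S → negative
  Lon: 7′ + 57″ = 7.95000′; 91 + 7.95000/60 = 91.1325000
  W → negative
Point 2:
  Latitude: split at 2 digits → 79° and 46.85218′; 79 + 46.85218/60 = 79.7808697
  N → positive
  λ: split at 3 digits → 018° and 44.3892′; 18 + 44.3892/60 = 18.7398200
  hemisphere W, so the sign is −
Point 3:
  Latitude: 59.079′ = 0.984650°; total 81.9846500
  S → negative
  λ: 66 + 44.8898/60 = 66.7481633
  E → positive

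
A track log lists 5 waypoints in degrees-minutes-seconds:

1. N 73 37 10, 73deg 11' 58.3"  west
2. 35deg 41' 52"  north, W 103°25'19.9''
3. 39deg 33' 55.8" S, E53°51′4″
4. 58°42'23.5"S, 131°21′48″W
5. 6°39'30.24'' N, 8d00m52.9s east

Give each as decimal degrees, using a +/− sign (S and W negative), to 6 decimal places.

1. 73.619444, -73.199528
2. 35.697778, -103.422194
3. -39.565500, 53.851111
4. -58.706528, -131.363333
5. 6.658400, 8.014694

Point 1:
  Lat: 73° + 37/60 + 10/3600 = 73 + 0.616667 + 0.002778 = 73.6194444
  N ⇒ keep positive
  Longitude: 73 + 11/60 + 58.3/3600 = 73.1995278
  W ⇒ negate
Point 2:
  Latitude: 35 + 41/60 + 52/3600 = 35.6977778
  N ⇒ keep positive
  Lon: 25′ + 19.9″ = 25.33167′; 103 + 25.33167/60 = 103.4221944
  W → negative
Point 3:
  φ: 39° + 33/60 + 55.8/3600 = 39 + 0.550000 + 0.015500 = 39.5655000
  hemisphere S, so the sign is −
  Lon: 53° + 51/60 + 4/3600 = 53 + 0.850000 + 0.001111 = 53.8511111
  E → positive
Point 4:
  Lat: 58° + 42/60 + 23.5/3600 = 58 + 0.700000 + 0.006528 = 58.7065278
  S → negative
  Longitude: 21′ + 48″ = 21.80000′; 131 + 21.80000/60 = 131.3633333
  hemisphere W, so the sign is −
Point 5:
  φ: 39′ + 30.24″ = 39.50400′; 6 + 39.50400/60 = 6.6584000
  N → positive
  λ: 8 + 0/60 + 52.9/3600 = 8.0146944
  E ⇒ keep positive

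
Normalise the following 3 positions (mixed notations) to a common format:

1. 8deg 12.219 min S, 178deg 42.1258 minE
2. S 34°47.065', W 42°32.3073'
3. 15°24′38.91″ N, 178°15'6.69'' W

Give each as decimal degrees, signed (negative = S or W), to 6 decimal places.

Point 1:
  Latitude: 12.219′ = 0.203650°; total 8.2036500
  S → negative
  λ: 42.1258′ = 0.702097°; total 178.7020967
  E → positive
Point 2:
  Latitude: 47.065′ = 0.784417°; total 34.7844167
  S → negative
  Longitude: 42 + 32.3073/60 = 42.5384550
  hemisphere W, so the sign is −
Point 3:
  φ: 15 + 24/60 + 38.91/3600 = 15.4108083
  N ⇒ keep positive
  λ: 15′ + 6.69″ = 15.11150′; 178 + 15.11150/60 = 178.2518583
  W → negative

1. -8.203650, 178.702097
2. -34.784417, -42.538455
3. 15.410808, -178.251858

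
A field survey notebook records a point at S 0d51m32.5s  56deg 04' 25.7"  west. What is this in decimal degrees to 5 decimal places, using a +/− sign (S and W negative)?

φ: 51′ + 32.5″ = 51.54167′; 0 + 51.54167/60 = 0.859028
hemisphere S, so the sign is −
Lon: 56° + 4/60 + 25.7/3600 = 56 + 0.066667 + 0.007139 = 56.073806
W ⇒ negate

-0.85903, -56.07381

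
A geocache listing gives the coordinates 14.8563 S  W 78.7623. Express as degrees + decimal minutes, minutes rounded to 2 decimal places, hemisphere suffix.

14° 51.38′ S, 78° 45.74′ W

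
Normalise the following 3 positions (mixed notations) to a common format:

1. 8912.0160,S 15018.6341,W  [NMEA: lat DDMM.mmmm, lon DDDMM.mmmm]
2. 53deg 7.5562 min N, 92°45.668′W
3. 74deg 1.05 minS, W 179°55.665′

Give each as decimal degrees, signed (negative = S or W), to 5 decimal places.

Point 1:
  Lat: degrees = first 2 digits = 89, minutes = 12.016; 89 + 12.016/60 = 89.200267
  S → negative
  Lon: split at 3 digits → 150° and 18.6341′; 150 + 18.6341/60 = 150.310568
  W ⇒ negate
Point 2:
  Lat: 7.5562′ = 0.125937°; total 53.125937
  N ⇒ keep positive
  Longitude: 92 + 45.668/60 = 92.761133
  W ⇒ negate
Point 3:
  Latitude: 1.05′ = 0.017500°; total 74.017500
  S ⇒ negate
  Lon: 179 + 55.665/60 = 179.927750
  W → negative

1. -89.20027, -150.31057
2. 53.12594, -92.76113
3. -74.01750, -179.92775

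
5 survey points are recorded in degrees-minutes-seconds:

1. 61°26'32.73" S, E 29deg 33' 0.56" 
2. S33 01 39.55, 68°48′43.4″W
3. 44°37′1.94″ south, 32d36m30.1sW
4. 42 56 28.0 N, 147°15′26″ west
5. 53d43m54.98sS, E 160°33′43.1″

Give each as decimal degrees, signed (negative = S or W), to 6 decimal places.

1. -61.442425, 29.550156
2. -33.027653, -68.812056
3. -44.617206, -32.608361
4. 42.941111, -147.257222
5. -53.731939, 160.561972

Point 1:
  Lat: 61 + 26/60 + 32.73/3600 = 61.4424250
  S ⇒ negate
  Longitude: 33′ + 0.56″ = 33.00933′; 29 + 33.00933/60 = 29.5501556
  E → positive
Point 2:
  Lat: 33° + 1/60 + 39.55/3600 = 33 + 0.016667 + 0.010986 = 33.0276528
  S ⇒ negate
  λ: 48′ + 43.4″ = 48.72333′; 68 + 48.72333/60 = 68.8120556
  W ⇒ negate
Point 3:
  φ: 44 + 37/60 + 1.94/3600 = 44.6172056
  hemisphere S, so the sign is −
  Longitude: 32° + 36/60 + 30.1/3600 = 32 + 0.600000 + 0.008361 = 32.6083611
  W ⇒ negate
Point 4:
  φ: 42 + 56/60 + 28/3600 = 42.9411111
  N ⇒ keep positive
  Lon: 15′ + 26″ = 15.43333′; 147 + 15.43333/60 = 147.2572222
  W ⇒ negate
Point 5:
  Lat: 53 + 43/60 + 54.98/3600 = 53.7319389
  hemisphere S, so the sign is −
  Lon: 160 + 33/60 + 43.1/3600 = 160.5619722
  E → positive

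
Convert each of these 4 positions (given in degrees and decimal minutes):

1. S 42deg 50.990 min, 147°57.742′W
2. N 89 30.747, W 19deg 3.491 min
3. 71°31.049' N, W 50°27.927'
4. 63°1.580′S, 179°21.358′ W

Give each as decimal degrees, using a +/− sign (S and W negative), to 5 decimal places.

1. -42.84983, -147.96237
2. 89.51245, -19.05818
3. 71.51748, -50.46545
4. -63.02633, -179.35597

Point 1:
  Latitude: 42 + 50.99/60 = 42.849833
  hemisphere S, so the sign is −
  Lon: 147 + 57.742/60 = 147.962367
  hemisphere W, so the sign is −
Point 2:
  Lat: 89 + 30.747/60 = 89.512450
  N ⇒ keep positive
  Longitude: 19 + 3.491/60 = 19.058183
  W → negative
Point 3:
  Latitude: 31.049′ = 0.517483°; total 71.517483
  N → positive
  Lon: 27.927′ = 0.465450°; total 50.465450
  W → negative
Point 4:
  φ: 1.58′ = 0.026333°; total 63.026333
  hemisphere S, so the sign is −
  Longitude: 179 + 21.358/60 = 179.355967
  W → negative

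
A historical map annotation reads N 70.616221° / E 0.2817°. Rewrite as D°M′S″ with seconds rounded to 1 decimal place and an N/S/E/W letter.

Lat: 0.616221° → 36.97326′; 0.97326 × 60 = 58.396″
Lon: 0.281700° → 16.90200′; 0.90200 × 60 = 54.120″

70°36′58.4″ N, 0°16′54.1″ E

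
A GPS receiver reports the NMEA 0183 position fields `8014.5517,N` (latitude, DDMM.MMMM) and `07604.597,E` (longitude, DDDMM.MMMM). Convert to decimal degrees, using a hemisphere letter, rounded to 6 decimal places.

80.242528° N, 76.076617° E

Lat: degrees = first 2 digits = 80, minutes = 14.5517; 80 + 14.5517/60 = 80.2425283
λ: degrees = first 3 digits = 76, minutes = 4.597; 76 + 4.597/60 = 76.0766167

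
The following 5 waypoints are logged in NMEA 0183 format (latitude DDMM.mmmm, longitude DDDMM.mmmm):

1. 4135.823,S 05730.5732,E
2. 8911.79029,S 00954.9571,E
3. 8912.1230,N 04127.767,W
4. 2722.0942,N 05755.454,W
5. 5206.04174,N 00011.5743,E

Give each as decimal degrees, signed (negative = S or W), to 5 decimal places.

1. -41.59705, 57.50955
2. -89.19650, 9.91595
3. 89.20205, -41.46278
4. 27.36824, -57.92423
5. 52.10070, 0.19291

Point 1:
  φ: split at 2 digits → 41° and 35.823′; 41 + 35.823/60 = 41.597050
  hemisphere S, so the sign is −
  Longitude: degrees = first 3 digits = 57, minutes = 30.5732; 57 + 30.5732/60 = 57.509553
  E → positive
Point 2:
  Latitude: degrees = first 2 digits = 89, minutes = 11.79029; 89 + 11.79029/60 = 89.196505
  S → negative
  Lon: degrees = first 3 digits = 9, minutes = 54.9571; 9 + 54.9571/60 = 9.915952
  E → positive
Point 3:
  φ: degrees = first 2 digits = 89, minutes = 12.123; 89 + 12.123/60 = 89.202050
  N → positive
  Longitude: degrees = first 3 digits = 41, minutes = 27.767; 41 + 27.767/60 = 41.462783
  hemisphere W, so the sign is −
Point 4:
  φ: degrees = first 2 digits = 27, minutes = 22.0942; 27 + 22.0942/60 = 27.368237
  N → positive
  Lon: split at 3 digits → 057° and 55.454′; 57 + 55.454/60 = 57.924233
  W → negative
Point 5:
  φ: degrees = first 2 digits = 52, minutes = 6.04174; 52 + 6.04174/60 = 52.100696
  N → positive
  Lon: degrees = first 3 digits = 0, minutes = 11.5743; 0 + 11.5743/60 = 0.192905
  E ⇒ keep positive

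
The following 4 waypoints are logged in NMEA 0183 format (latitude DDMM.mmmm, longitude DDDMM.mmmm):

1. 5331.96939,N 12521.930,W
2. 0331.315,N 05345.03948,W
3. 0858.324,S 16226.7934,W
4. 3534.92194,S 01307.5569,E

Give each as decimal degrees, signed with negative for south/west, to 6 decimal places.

Point 1:
  φ: degrees = first 2 digits = 53, minutes = 31.96939; 53 + 31.96939/60 = 53.5328232
  N → positive
  λ: degrees = first 3 digits = 125, minutes = 21.93; 125 + 21.93/60 = 125.3655000
  W ⇒ negate
Point 2:
  Lat: split at 2 digits → 03° and 31.315′; 3 + 31.315/60 = 3.5219167
  N ⇒ keep positive
  Lon: split at 3 digits → 053° and 45.03948′; 53 + 45.03948/60 = 53.7506580
  W ⇒ negate
Point 3:
  Lat: degrees = first 2 digits = 8, minutes = 58.324; 8 + 58.324/60 = 8.9720667
  S → negative
  Lon: degrees = first 3 digits = 162, minutes = 26.7934; 162 + 26.7934/60 = 162.4465567
  W ⇒ negate
Point 4:
  Latitude: split at 2 digits → 35° and 34.92194′; 35 + 34.92194/60 = 35.5820323
  S ⇒ negate
  Lon: degrees = first 3 digits = 13, minutes = 7.5569; 13 + 7.5569/60 = 13.1259483
  E → positive

1. 53.532823, -125.365500
2. 3.521917, -53.750658
3. -8.972067, -162.446557
4. -35.582032, 13.125948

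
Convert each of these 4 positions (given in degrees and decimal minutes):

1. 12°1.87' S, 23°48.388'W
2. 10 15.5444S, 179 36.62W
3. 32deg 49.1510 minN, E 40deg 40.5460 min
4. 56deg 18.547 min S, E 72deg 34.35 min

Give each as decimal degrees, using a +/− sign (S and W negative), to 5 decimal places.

Point 1:
  φ: 12 + 1.87/60 = 12.031167
  S → negative
  λ: 23 + 48.388/60 = 23.806467
  hemisphere W, so the sign is −
Point 2:
  Lat: 15.5444′ = 0.259073°; total 10.259073
  hemisphere S, so the sign is −
  λ: 179 + 36.62/60 = 179.610333
  W ⇒ negate
Point 3:
  Lat: 32 + 49.151/60 = 32.819183
  N ⇒ keep positive
  Longitude: 40 + 40.546/60 = 40.675767
  E → positive
Point 4:
  φ: 56 + 18.547/60 = 56.309117
  hemisphere S, so the sign is −
  Lon: 34.35′ = 0.572500°; total 72.572500
  E ⇒ keep positive

1. -12.03117, -23.80647
2. -10.25907, -179.61033
3. 32.81918, 40.67577
4. -56.30912, 72.57250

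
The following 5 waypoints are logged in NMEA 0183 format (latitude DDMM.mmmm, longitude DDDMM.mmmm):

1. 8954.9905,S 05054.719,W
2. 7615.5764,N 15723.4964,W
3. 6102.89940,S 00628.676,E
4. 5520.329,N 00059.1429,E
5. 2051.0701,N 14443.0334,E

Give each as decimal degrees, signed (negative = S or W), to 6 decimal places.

1. -89.916508, -50.911983
2. 76.259607, -157.391607
3. -61.048323, 6.477933
4. 55.338817, 0.985715
5. 20.851168, 144.717223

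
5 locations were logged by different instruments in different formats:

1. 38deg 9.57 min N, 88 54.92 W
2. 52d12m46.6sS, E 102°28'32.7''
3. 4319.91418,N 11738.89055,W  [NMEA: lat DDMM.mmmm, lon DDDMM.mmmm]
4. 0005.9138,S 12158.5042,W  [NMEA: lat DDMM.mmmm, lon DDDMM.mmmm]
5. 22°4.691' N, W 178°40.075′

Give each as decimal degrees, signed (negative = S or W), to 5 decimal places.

1. 38.15950, -88.91533
2. -52.21294, 102.47575
3. 43.33190, -117.64818
4. -0.09856, -121.97507
5. 22.07818, -178.66792

Point 1:
  φ: 38 + 9.57/60 = 38.159500
  N ⇒ keep positive
  λ: 88 + 54.92/60 = 88.915333
  hemisphere W, so the sign is −
Point 2:
  Lat: 52 + 12/60 + 46.6/3600 = 52.212944
  S → negative
  Longitude: 102° + 28/60 + 32.7/3600 = 102 + 0.466667 + 0.009083 = 102.475750
  E ⇒ keep positive
Point 3:
  Latitude: split at 2 digits → 43° and 19.91418′; 43 + 19.91418/60 = 43.331903
  N → positive
  Lon: degrees = first 3 digits = 117, minutes = 38.89055; 117 + 38.89055/60 = 117.648176
  W → negative
Point 4:
  Latitude: split at 2 digits → 00° and 5.9138′; 0 + 5.9138/60 = 0.098563
  hemisphere S, so the sign is −
  λ: split at 3 digits → 121° and 58.5042′; 121 + 58.5042/60 = 121.975070
  W ⇒ negate
Point 5:
  Lat: 22 + 4.691/60 = 22.078183
  N → positive
  Lon: 178 + 40.075/60 = 178.667917
  hemisphere W, so the sign is −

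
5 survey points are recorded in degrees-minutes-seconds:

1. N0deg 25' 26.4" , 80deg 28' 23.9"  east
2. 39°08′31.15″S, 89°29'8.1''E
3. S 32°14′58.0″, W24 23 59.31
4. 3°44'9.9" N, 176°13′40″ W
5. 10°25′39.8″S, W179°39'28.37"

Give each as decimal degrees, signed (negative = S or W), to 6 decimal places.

1. 0.424000, 80.473306
2. -39.141986, 89.485583
3. -32.249444, -24.399808
4. 3.736083, -176.227778
5. -10.427722, -179.657881

Point 1:
  φ: 25′ + 26.4″ = 25.44000′; 0 + 25.44000/60 = 0.4240000
  N ⇒ keep positive
  λ: 80° + 28/60 + 23.9/3600 = 80 + 0.466667 + 0.006639 = 80.4733056
  E → positive
Point 2:
  φ: 39° + 8/60 + 31.15/3600 = 39 + 0.133333 + 0.008653 = 39.1419861
  S ⇒ negate
  Longitude: 89° + 29/60 + 8.1/3600 = 89 + 0.483333 + 0.002250 = 89.4855833
  E → positive
Point 3:
  Latitude: 32 + 14/60 + 58/3600 = 32.2494444
  hemisphere S, so the sign is −
  Longitude: 24 + 23/60 + 59.31/3600 = 24.3998083
  W → negative
Point 4:
  φ: 3 + 44/60 + 9.9/3600 = 3.7360833
  N ⇒ keep positive
  Lon: 176° + 13/60 + 40/3600 = 176 + 0.216667 + 0.011111 = 176.2277778
  hemisphere W, so the sign is −
Point 5:
  φ: 25′ + 39.8″ = 25.66333′; 10 + 25.66333/60 = 10.4277222
  S ⇒ negate
  λ: 179° + 39/60 + 28.37/3600 = 179 + 0.650000 + 0.007881 = 179.6578806
  hemisphere W, so the sign is −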